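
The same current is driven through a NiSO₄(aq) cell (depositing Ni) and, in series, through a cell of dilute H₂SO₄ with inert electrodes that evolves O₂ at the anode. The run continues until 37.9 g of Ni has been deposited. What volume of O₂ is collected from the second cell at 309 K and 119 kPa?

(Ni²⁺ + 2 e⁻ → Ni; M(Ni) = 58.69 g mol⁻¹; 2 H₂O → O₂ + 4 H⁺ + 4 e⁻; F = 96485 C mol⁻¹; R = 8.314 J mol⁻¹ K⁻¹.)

n(Ni) = 37.9 / 58.69 = 0.6458 mol, so n(e⁻) = 2 × 0.6458 = 1.292 mol.
The cells are in series, so the same 1.292 mol of electrons passes through the second cell.
2 H₂O → O₂ + 4 H⁺ + 4 e⁻ — 4 mol e⁻ per mol O₂, so n(O₂) = 1.292/4 = 0.3229 mol.
V = nRT/P = (0.3229 × 8.314 × 309) / (119 × 10³) = 0.00697 m³ = 6.97 L.

6.97 L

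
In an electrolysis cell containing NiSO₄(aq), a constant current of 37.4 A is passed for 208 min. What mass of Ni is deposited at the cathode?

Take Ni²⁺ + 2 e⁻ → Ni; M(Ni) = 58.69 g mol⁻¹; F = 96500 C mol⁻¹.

142 g

Q = I·t = 37.40 A × 12480 s = 466800 C.
n(e⁻) = Q/F = 466800 / 96500 = 4.837 mol.
Ni²⁺ + 2 e⁻ → Ni, so n(Ni) = n(e⁻)/2 = 2.418 mol.
m = n·M = 2.418 × 58.69 = 142 g.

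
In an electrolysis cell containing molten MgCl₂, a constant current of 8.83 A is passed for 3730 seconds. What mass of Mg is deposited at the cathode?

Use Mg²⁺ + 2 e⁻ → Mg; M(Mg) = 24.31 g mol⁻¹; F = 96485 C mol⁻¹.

Q = I·t = 8.830 A × 3730.0 s = 32940 C.
n(e⁻) = Q/F = 32940 / 96485 = 0.3414 mol.
Mg²⁺ + 2 e⁻ → Mg, so n(Mg) = n(e⁻)/2 = 0.1707 mol.
m = n·M = 0.1707 × 24.31 = 4.15 g.

4.15 g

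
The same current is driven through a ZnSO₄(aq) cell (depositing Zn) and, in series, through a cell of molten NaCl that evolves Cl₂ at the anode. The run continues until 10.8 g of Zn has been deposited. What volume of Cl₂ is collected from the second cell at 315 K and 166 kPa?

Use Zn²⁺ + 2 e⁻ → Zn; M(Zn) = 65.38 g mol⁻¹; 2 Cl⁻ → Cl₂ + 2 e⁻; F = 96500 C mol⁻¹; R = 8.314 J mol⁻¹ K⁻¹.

n(Zn) = 10.8 / 65.38 = 0.1652 mol, so n(e⁻) = 2 × 0.1652 = 0.3304 mol.
The cells are in series, so the same 0.3304 mol of electrons passes through the second cell.
2 Cl⁻ → Cl₂ + 2 e⁻ — 2 mol e⁻ per mol Cl₂, so n(Cl₂) = 0.3304/2 = 0.1652 mol.
V = nRT/P = (0.1652 × 8.314 × 315) / (166 × 10³) = 0.00261 m³ = 2.61 L.

2.61 L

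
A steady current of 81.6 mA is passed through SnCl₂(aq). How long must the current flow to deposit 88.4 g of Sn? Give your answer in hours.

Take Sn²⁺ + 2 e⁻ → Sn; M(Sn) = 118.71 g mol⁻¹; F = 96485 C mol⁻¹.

489 h

n(Sn) = m/M = 88.4 / 118.71 = 0.7447 mol.
Each Sn atom requires 2 electrons, so n(e⁻) = 2 × 0.7447 = 1.489 mol.
Q = n(e⁻)·F = 1.489 × 96485 = 143700 C.
t = Q/I = 143700 / 0.08160 A = 1761000 s = 489 h.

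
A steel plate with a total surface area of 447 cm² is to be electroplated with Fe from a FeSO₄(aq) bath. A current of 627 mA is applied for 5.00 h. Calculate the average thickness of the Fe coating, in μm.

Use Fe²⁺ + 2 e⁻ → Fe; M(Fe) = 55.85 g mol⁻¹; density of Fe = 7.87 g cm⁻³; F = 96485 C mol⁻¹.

Q = I·t = 0.6270 × 18000 = 11290 C; n(e⁻) = 0.1170 mol.
n(Fe) = n(e⁻)/2 = 0.05849 mol, so m = 0.05849 × 55.85 = 3.266 g.
Volume = m/ρ = 3.266 / 7.87 = 0.4150 cm³.
Thickness = V/A = 0.4150 / 447 = 9.29 × 10⁻⁴ cm = 9.29 μm.

9.29 μm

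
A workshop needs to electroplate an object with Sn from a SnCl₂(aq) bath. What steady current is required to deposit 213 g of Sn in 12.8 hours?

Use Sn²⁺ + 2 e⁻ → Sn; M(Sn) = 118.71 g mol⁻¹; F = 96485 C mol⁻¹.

7.51 A

n(Sn) = 213 / 118.71 = 1.794 mol.
n(e⁻) = 2 × 1.794 = 3.589 mol.
Q = n(e⁻)·F = 3.589 × 96485 = 346200 C.
I = Q/t = 346200 / 46080 s = 7.51 A.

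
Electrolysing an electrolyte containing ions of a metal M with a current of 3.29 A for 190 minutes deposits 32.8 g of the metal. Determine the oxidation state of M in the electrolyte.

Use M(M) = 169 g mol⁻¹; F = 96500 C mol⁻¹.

+2

Q = I·t = 3.290 A × 11400 s = 37510 C, so n(e⁻) = 37510/96500 = 0.3887 mol.
n(M) deposited = 32.8 / 169 = 0.1941 mol.
Electrons per atom = n(e⁻)/n(M) = 0.3887 / 0.1941 = 2.00 ≈ 2, so the ion is M²⁺.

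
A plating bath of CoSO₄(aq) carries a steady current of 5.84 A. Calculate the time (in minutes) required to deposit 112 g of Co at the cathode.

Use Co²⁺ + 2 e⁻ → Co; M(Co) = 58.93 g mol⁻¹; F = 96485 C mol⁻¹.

n(Co) = m/M = 112 / 58.93 = 1.901 mol.
Each Co atom requires 2 electrons, so n(e⁻) = 2 × 1.901 = 3.801 mol.
Q = n(e⁻)·F = 3.801 × 96485 = 366800 C.
t = Q/I = 366800 / 5.840 A = 62800 s = 1050 min.

1050 min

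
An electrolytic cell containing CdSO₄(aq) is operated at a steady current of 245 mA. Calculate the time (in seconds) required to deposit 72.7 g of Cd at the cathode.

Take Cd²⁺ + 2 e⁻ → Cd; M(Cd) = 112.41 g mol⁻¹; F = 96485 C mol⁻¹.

5.09 × 10⁵ s

n(Cd) = m/M = 72.7 / 112.41 = 0.6467 mol.
Each Cd atom requires 2 electrons, so n(e⁻) = 2 × 0.6467 = 1.293 mol.
Q = n(e⁻)·F = 1.293 × 96485 = 124800 C.
t = Q/I = 124800 / 0.2450 A = 509400 s.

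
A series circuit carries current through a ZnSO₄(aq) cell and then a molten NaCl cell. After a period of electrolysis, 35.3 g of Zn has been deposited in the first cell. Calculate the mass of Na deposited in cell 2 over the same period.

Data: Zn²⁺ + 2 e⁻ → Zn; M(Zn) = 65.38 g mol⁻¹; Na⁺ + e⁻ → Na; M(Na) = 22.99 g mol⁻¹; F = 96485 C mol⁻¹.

n(Zn) = 35.3 / 65.38 = 0.5399 mol.
Since Zn²⁺ + 2 e⁻ → Zn, n(e⁻) passed = 2 × 0.5399 = 1.080 mol.
Cells in series carry the same charge, so the same 1.080 mol of electrons passes through cell 2.
Na⁺ + e⁻ → Na, so n(Na) = 1.080 / 1 = 1.080 mol.
m(Na) = 1.080 × 22.99 = 24.8 g.

24.8 g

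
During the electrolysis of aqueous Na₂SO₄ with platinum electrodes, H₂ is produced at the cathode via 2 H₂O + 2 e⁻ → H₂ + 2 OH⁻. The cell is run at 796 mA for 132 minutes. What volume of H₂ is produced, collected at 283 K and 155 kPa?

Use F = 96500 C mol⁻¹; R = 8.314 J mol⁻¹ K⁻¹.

0.496 L

Q = I·t = 0.7960 A × 7920.0 s = 6304 C.
n(e⁻) = Q/F = 6304 / 96500 = 0.06533 mol.
2 electrons are transferred per H₂ molecule, so n(H₂) = 0.06533 / 2 = 0.03266 mol.
V = nRT/P = (0.03266 × 8.314 × 283) / (155 × 10³ Pa) = 4.96 × 10⁻⁴ m³ = 0.496 L.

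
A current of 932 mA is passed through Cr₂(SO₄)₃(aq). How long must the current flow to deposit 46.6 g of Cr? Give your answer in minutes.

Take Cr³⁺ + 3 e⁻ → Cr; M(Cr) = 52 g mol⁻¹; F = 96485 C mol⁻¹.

n(Cr) = m/M = 46.6 / 52 = 0.8962 mol.
Each Cr atom requires 3 electrons, so n(e⁻) = 3 × 0.8962 = 2.688 mol.
Q = n(e⁻)·F = 2.688 × 96485 = 259400 C.
t = Q/I = 259400 / 0.9320 A = 278300 s = 4640 min.

4640 min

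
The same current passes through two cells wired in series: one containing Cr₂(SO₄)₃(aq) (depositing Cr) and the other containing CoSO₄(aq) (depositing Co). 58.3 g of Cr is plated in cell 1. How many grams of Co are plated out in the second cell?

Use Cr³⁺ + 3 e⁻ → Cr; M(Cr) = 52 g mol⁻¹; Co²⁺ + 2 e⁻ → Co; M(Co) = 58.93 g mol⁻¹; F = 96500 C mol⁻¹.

99.1 g

n(Cr) = 58.3 / 52 = 1.121 mol.
Since Cr³⁺ + 3 e⁻ → Cr, n(e⁻) passed = 3 × 1.121 = 3.363 mol.
Cells in series carry the same charge, so the same 3.363 mol of electrons passes through cell 2.
Co²⁺ + 2 e⁻ → Co, so n(Co) = 3.363 / 2 = 1.682 mol.
m(Co) = 1.682 × 58.93 = 99.1 g.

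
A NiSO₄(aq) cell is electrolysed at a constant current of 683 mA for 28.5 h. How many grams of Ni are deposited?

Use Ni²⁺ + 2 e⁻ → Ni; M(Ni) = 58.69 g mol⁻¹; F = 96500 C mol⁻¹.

21.3 g

Q = I·t = 0.6830 A × 102600 s = 70080 C.
n(e⁻) = Q/F = 70080 / 96500 = 0.7262 mol.
Ni²⁺ + 2 e⁻ → Ni, so n(Ni) = n(e⁻)/2 = 0.3631 mol.
m = n·M = 0.3631 × 58.69 = 21.3 g.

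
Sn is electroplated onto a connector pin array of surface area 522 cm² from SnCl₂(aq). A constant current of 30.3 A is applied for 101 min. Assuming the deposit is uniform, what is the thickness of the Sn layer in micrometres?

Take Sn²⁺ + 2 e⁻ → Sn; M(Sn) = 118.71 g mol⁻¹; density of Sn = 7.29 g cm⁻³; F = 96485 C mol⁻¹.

Q = I·t = 30.30 × 6060.0 = 183600 C; n(e⁻) = 1.903 mol.
n(Sn) = n(e⁻)/2 = 0.9515 mol, so m = 0.9515 × 118.71 = 113.0 g.
Volume = m/ρ = 113.0 / 7.29 = 15.49 cm³.
Thickness = V/A = 15.49 / 522 = 0.0297 cm = 297 μm.

297 μm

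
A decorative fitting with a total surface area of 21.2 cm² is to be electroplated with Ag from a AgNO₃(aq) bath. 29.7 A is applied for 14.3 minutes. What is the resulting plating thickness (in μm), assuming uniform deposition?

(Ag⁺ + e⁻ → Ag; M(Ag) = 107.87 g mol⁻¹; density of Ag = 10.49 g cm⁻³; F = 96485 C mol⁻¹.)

Q = I·t = 29.70 × 858.00 = 25480 C; n(e⁻) = 0.2641 mol.
n(Ag) = n(e⁻)/1 = 0.2641 mol, so m = 0.2641 × 107.87 = 28.49 g.
Volume = m/ρ = 28.49 / 10.49 = 2.716 cm³.
Thickness = V/A = 2.716 / 21.2 = 0.128 cm = 1280 μm.

1280 μm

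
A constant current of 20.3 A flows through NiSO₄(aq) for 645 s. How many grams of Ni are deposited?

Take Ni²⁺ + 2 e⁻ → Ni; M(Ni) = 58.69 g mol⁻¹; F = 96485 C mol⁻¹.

Q = I·t = 20.30 A × 645.00 s = 13090 C.
n(e⁻) = Q/F = 13090 / 96485 = 0.1357 mol.
Ni²⁺ + 2 e⁻ → Ni, so n(Ni) = n(e⁻)/2 = 0.06785 mol.
m = n·M = 0.06785 × 58.69 = 3.98 g.

3.98 g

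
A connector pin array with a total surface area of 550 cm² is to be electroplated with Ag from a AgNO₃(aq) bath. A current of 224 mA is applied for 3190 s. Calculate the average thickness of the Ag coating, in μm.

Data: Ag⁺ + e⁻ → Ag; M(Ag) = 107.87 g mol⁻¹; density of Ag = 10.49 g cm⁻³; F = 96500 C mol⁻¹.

1.38 μm

Q = I·t = 0.2240 × 3190.0 = 714.6 C; n(e⁻) = 0.007405 mol.
n(Ag) = n(e⁻)/1 = 0.007405 mol, so m = 0.007405 × 107.87 = 0.7988 g.
Volume = m/ρ = 0.7988 / 10.49 = 0.07614 cm³.
Thickness = V/A = 0.07614 / 550 = 1.38 × 10⁻⁴ cm = 1.38 μm.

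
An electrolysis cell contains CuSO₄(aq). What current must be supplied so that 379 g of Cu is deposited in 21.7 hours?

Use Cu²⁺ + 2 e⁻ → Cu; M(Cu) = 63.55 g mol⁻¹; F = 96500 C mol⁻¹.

14.7 A

n(Cu) = 379 / 63.55 = 5.964 mol.
n(e⁻) = 2 × 5.964 = 11.93 mol.
Q = n(e⁻)·F = 11.93 × 96500 = 1151000 C.
I = Q/t = 1151000 / 78120 s = 14.7 A.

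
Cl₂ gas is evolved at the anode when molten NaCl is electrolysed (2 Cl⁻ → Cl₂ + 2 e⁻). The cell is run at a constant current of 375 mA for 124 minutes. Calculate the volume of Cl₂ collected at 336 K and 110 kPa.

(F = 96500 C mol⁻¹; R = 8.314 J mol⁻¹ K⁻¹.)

Q = I·t = 0.3750 A × 7440.0 s = 2790 C.
n(e⁻) = Q/F = 2790 / 96500 = 0.02891 mol.
2 electrons are transferred per Cl₂ molecule, so n(Cl₂) = 0.02891 / 2 = 0.01446 mol.
V = nRT/P = (0.01446 × 8.314 × 336) / (110 × 10³ Pa) = 3.67 × 10⁻⁴ m³ = 0.367 L.

0.367 L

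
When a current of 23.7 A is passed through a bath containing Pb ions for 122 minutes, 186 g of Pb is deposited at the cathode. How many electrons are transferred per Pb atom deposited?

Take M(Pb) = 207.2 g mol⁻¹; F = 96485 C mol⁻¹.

Q = I·t = 23.70 A × 7320.0 s = 173500 C, so n(e⁻) = 173500/96485 = 1.798 mol.
n(Pb) deposited = 186 / 207.2 = 0.8977 mol.
Electrons per atom = n(e⁻)/n(Pb) = 1.798 / 0.8977 = 2.00 ≈ 2, so the ion is Pb²⁺.

2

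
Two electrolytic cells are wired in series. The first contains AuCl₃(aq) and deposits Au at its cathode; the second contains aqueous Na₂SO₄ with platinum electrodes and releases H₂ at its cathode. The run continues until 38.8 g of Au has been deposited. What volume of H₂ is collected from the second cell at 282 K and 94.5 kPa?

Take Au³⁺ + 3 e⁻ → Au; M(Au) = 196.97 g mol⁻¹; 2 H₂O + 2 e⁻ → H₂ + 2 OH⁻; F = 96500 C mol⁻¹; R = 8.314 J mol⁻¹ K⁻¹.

7.33 L

n(Au) = 38.8 / 196.97 = 0.1970 mol, so n(e⁻) = 3 × 0.1970 = 0.5910 mol.
The cells are in series, so the same 0.5910 mol of electrons passes through the second cell.
2 H₂O + 2 e⁻ → H₂ + 2 OH⁻ — 2 mol e⁻ per mol H₂, so n(H₂) = 0.5910/2 = 0.2955 mol.
V = nRT/P = (0.2955 × 8.314 × 282) / (94.5 × 10³) = 0.00733 m³ = 7.33 L.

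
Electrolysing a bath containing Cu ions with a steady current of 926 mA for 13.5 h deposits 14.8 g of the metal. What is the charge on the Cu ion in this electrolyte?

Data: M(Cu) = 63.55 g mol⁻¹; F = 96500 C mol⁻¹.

Q = I·t = 0.9260 A × 48600 s = 45000 C, so n(e⁻) = 45000/96500 = 0.4664 mol.
n(Cu) deposited = 14.8 / 63.55 = 0.2329 mol.
Electrons per atom = n(e⁻)/n(Cu) = 0.4664 / 0.2329 = 2.00 ≈ 2, so the ion is Cu²⁺.

+2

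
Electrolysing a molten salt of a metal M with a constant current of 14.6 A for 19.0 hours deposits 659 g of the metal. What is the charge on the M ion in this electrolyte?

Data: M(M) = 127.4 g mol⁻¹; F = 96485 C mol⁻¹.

Q = I·t = 14.60 A × 68400 s = 998600 C, so n(e⁻) = 998600/96485 = 10.35 mol.
n(M) deposited = 659 / 127.4 = 5.173 mol.
Electrons per atom = n(e⁻)/n(M) = 10.35 / 5.173 = 2.00 ≈ 2, so the ion is M²⁺.

+2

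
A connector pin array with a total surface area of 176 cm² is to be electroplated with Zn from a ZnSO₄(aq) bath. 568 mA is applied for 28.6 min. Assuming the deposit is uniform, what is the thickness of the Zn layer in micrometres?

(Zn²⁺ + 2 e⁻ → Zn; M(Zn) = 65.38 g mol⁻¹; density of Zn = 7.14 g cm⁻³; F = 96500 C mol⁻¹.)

Q = I·t = 0.5680 × 1716.0 = 974.7 C; n(e⁻) = 0.01010 mol.
n(Zn) = n(e⁻)/2 = 0.005050 mol, so m = 0.005050 × 65.38 = 0.3302 g.
Volume = m/ρ = 0.3302 / 7.14 = 0.04624 cm³.
Thickness = V/A = 0.04624 / 176 = 2.63 × 10⁻⁴ cm = 2.63 μm.

2.63 μm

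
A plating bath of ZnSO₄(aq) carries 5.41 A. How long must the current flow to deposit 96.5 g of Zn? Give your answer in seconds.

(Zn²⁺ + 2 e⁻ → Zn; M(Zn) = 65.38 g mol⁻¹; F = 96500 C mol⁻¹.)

52700 s

n(Zn) = m/M = 96.5 / 65.38 = 1.476 mol.
Each Zn atom requires 2 electrons, so n(e⁻) = 2 × 1.476 = 2.952 mol.
Q = n(e⁻)·F = 2.952 × 96500 = 284900 C.
t = Q/I = 284900 / 5.410 A = 52660 s.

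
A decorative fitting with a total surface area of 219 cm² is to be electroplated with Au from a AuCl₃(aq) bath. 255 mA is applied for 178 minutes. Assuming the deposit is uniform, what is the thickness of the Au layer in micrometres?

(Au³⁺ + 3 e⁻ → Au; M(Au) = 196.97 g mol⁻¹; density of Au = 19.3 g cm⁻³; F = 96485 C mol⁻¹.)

4.38 μm

Q = I·t = 0.2550 × 10680 = 2723 C; n(e⁻) = 0.02823 mol.
n(Au) = n(e⁻)/3 = 0.009409 mol, so m = 0.009409 × 196.97 = 1.853 g.
Volume = m/ρ = 1.853 / 19.3 = 0.09602 cm³.
Thickness = V/A = 0.09602 / 219 = 4.38 × 10⁻⁴ cm = 4.38 μm.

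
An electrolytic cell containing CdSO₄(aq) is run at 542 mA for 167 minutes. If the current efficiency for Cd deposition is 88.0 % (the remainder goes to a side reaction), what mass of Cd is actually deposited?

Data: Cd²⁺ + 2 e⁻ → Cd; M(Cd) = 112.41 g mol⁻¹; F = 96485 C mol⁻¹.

2.78 g

Q = I·t = 0.5420 × 10020 = 5431 C.
n(e⁻) = 5431/96485 = 0.05629 mol; theoretically n(Cd) = 0.05629/2 = 0.02814 mol, m_theo = 3.164 g.
At 88.0 % efficiency, m_actual = 0.880 × 3.164 = 2.78 g.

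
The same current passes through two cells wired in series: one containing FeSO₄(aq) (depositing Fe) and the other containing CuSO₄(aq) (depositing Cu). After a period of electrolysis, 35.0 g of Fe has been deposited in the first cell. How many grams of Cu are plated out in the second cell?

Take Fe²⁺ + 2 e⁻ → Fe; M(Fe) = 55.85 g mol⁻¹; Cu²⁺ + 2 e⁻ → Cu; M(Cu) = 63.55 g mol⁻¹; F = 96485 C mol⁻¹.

39.8 g

n(Fe) = 35.0 / 55.85 = 0.6267 mol.
Since Fe²⁺ + 2 e⁻ → Fe, n(e⁻) passed = 2 × 0.6267 = 1.253 mol.
Cells in series carry the same charge, so the same 1.253 mol of electrons passes through cell 2.
Cu²⁺ + 2 e⁻ → Cu, so n(Cu) = 1.253 / 2 = 0.6267 mol.
m(Cu) = 0.6267 × 63.55 = 39.8 g.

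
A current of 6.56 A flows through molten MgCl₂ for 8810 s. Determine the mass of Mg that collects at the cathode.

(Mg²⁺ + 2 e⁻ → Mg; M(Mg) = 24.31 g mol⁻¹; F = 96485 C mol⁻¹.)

Q = I·t = 6.560 A × 8810.0 s = 57790 C.
n(e⁻) = Q/F = 57790 / 96485 = 0.5990 mol.
Mg²⁺ + 2 e⁻ → Mg, so n(Mg) = n(e⁻)/2 = 0.2995 mol.
m = n·M = 0.2995 × 24.31 = 7.28 g.

7.28 g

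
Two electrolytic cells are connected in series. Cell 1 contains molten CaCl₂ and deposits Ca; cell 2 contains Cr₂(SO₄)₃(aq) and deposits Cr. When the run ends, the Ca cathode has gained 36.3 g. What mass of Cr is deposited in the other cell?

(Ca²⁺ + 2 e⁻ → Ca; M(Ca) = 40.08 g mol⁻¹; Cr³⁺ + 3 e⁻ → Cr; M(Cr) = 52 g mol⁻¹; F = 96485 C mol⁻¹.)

n(Ca) = 36.3 / 40.08 = 0.9057 mol.
Since Ca²⁺ + 2 e⁻ → Ca, n(e⁻) passed = 2 × 0.9057 = 1.811 mol.
Cells in series carry the same charge, so the same 1.811 mol of electrons passes through cell 2.
Cr³⁺ + 3 e⁻ → Cr, so n(Cr) = 1.811 / 3 = 0.6038 mol.
m(Cr) = 0.6038 × 52 = 31.4 g.

31.4 g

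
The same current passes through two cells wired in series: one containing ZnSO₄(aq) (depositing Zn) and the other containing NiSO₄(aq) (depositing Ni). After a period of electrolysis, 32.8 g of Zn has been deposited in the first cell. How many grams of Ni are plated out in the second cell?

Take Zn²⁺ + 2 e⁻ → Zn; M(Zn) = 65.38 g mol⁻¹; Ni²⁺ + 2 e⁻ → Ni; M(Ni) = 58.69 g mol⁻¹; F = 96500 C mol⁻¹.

29.4 g

n(Zn) = 32.8 / 65.38 = 0.5017 mol.
Since Zn²⁺ + 2 e⁻ → Zn, n(e⁻) passed = 2 × 0.5017 = 1.003 mol.
Cells in series carry the same charge, so the same 1.003 mol of electrons passes through cell 2.
Ni²⁺ + 2 e⁻ → Ni, so n(Ni) = 1.003 / 2 = 0.5017 mol.
m(Ni) = 0.5017 × 58.69 = 29.4 g.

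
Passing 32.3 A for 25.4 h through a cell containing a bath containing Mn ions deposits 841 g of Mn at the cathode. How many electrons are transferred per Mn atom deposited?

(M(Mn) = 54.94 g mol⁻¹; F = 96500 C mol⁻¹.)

2

Q = I·t = 32.30 A × 91440 s = 2954000 C, so n(e⁻) = 2954000/96500 = 30.61 mol.
n(Mn) deposited = 841 / 54.94 = 15.31 mol.
Electrons per atom = n(e⁻)/n(Mn) = 30.61 / 15.31 = 2.00 ≈ 2, so the ion is Mn²⁺.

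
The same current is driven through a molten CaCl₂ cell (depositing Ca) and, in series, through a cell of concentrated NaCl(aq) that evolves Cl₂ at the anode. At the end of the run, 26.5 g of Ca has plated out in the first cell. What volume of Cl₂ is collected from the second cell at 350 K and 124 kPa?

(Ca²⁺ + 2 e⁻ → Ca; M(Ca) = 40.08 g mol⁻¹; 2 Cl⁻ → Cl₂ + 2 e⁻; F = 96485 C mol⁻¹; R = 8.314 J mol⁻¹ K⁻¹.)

15.5 L

n(Ca) = 26.5 / 40.08 = 0.6612 mol, so n(e⁻) = 2 × 0.6612 = 1.322 mol.
The cells are in series, so the same 1.322 mol of electrons passes through the second cell.
2 Cl⁻ → Cl₂ + 2 e⁻ — 2 mol e⁻ per mol Cl₂, so n(Cl₂) = 1.322/2 = 0.6612 mol.
V = nRT/P = (0.6612 × 8.314 × 350) / (124 × 10³) = 0.0155 m³ = 15.5 L.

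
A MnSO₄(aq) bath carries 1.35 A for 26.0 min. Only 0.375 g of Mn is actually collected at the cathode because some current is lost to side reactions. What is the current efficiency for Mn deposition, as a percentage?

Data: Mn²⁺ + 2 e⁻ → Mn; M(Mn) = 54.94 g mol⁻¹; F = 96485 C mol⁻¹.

Q = I·t = 1.350 × 1560.0 = 2106 C; n(e⁻) = 2106/96485 = 0.02183 mol.
Theoretical n(Mn) = n(e⁻)/2 = 0.01091 mol, i.e. m_theo = 0.01091 × 54.94 = 0.5996 g.
Efficiency = m_actual / m_theo = 0.375 / 0.5996 = 62.5 %.

62.5 %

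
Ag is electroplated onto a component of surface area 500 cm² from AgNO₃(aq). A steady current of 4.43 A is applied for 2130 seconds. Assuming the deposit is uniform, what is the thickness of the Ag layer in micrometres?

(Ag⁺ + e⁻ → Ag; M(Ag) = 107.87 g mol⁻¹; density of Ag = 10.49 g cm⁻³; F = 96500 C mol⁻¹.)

Q = I·t = 4.430 × 2130.0 = 9436 C; n(e⁻) = 0.09778 mol.
n(Ag) = n(e⁻)/1 = 0.09778 mol, so m = 0.09778 × 107.87 = 10.55 g.
Volume = m/ρ = 10.55 / 10.49 = 1.005 cm³.
Thickness = V/A = 1.005 / 500 = 0.00201 cm = 20.1 μm.

20.1 μm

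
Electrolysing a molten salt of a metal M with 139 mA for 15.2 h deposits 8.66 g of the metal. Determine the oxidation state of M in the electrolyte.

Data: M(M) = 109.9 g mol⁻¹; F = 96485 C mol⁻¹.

+1

Q = I·t = 0.1390 A × 54720 s = 7606 C, so n(e⁻) = 7606/96485 = 0.07883 mol.
n(M) deposited = 8.66 / 109.9 = 0.07880 mol.
Electrons per atom = n(e⁻)/n(M) = 0.07883 / 0.07880 = 1.00 ≈ 1, so the ion is M⁺.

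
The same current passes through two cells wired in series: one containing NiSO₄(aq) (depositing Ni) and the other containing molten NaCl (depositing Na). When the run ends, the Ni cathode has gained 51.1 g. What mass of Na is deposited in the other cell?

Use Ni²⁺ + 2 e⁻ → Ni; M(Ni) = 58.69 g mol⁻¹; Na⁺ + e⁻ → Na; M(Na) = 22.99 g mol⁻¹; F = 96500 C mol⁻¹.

40.0 g

n(Ni) = 51.1 / 58.69 = 0.8707 mol.
Since Ni²⁺ + 2 e⁻ → Ni, n(e⁻) passed = 2 × 0.8707 = 1.741 mol.
Cells in series carry the same charge, so the same 1.741 mol of electrons passes through cell 2.
Na⁺ + e⁻ → Na, so n(Na) = 1.741 / 1 = 1.741 mol.
m(Na) = 1.741 × 22.99 = 40.0 g.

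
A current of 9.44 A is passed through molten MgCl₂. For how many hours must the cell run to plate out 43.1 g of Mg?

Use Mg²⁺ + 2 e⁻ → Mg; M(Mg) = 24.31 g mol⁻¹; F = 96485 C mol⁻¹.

n(Mg) = m/M = 43.1 / 24.31 = 1.773 mol.
Each Mg atom requires 2 electrons, so n(e⁻) = 2 × 1.773 = 3.546 mol.
Q = n(e⁻)·F = 3.546 × 96485 = 342100 C.
t = Q/I = 342100 / 9.440 A = 36240 s = 10.1 h.

10.1 h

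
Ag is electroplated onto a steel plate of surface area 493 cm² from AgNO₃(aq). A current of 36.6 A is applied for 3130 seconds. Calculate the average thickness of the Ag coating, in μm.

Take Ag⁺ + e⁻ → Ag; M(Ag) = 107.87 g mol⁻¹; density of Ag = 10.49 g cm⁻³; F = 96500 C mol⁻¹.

248 μm

Q = I·t = 36.60 × 3130.0 = 114600 C; n(e⁻) = 1.187 mol.
n(Ag) = n(e⁻)/1 = 1.187 mol, so m = 1.187 × 107.87 = 128.1 g.
Volume = m/ρ = 128.1 / 10.49 = 12.21 cm³.
Thickness = V/A = 12.21 / 493 = 0.0248 cm = 248 μm.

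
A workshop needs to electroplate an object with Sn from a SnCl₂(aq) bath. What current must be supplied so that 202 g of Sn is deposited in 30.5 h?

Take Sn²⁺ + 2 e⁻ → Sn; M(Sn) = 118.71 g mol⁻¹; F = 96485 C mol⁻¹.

2.99 A

n(Sn) = 202 / 118.71 = 1.702 mol.
n(e⁻) = 2 × 1.702 = 3.403 mol.
Q = n(e⁻)·F = 3.403 × 96485 = 328400 C.
I = Q/t = 328400 / 109800 s = 2.99 A.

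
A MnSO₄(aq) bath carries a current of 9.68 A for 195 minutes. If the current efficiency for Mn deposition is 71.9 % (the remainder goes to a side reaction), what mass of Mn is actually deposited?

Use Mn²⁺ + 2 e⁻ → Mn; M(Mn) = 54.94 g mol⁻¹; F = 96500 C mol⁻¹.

23.2 g

Q = I·t = 9.680 × 11700 = 113300 C.
n(e⁻) = 113300/96500 = 1.174 mol; theoretically n(Mn) = 1.174/2 = 0.5868 mol, m_theo = 32.24 g.
At 71.9 % efficiency, m_actual = 0.719 × 32.24 = 23.2 g.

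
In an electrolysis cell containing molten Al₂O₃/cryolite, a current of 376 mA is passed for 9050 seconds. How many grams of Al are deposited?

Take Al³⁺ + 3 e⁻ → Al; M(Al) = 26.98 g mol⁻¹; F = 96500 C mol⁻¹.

Q = I·t = 0.3760 A × 9050.0 s = 3403 C.
n(e⁻) = Q/F = 3403 / 96500 = 0.03526 mol.
Al³⁺ + 3 e⁻ → Al, so n(Al) = n(e⁻)/3 = 0.01175 mol.
m = n·M = 0.01175 × 26.98 = 0.317 g.

0.317 g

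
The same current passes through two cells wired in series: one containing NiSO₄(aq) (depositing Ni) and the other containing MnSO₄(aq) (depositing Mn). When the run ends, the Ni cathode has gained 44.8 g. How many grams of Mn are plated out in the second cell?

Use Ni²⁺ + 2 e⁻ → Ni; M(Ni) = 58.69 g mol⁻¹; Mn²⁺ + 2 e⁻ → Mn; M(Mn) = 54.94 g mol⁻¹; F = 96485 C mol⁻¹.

41.9 g

n(Ni) = 44.8 / 58.69 = 0.7633 mol.
Since Ni²⁺ + 2 e⁻ → Ni, n(e⁻) passed = 2 × 0.7633 = 1.527 mol.
Cells in series carry the same charge, so the same 1.527 mol of electrons passes through cell 2.
Mn²⁺ + 2 e⁻ → Mn, so n(Mn) = 1.527 / 2 = 0.7633 mol.
m(Mn) = 0.7633 × 54.94 = 41.9 g.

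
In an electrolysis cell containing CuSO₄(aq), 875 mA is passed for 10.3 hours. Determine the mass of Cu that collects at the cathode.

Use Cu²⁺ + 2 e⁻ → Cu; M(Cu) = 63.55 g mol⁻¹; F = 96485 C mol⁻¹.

Q = I·t = 0.8750 A × 37080 s = 32440 C.
n(e⁻) = Q/F = 32440 / 96485 = 0.3363 mol.
Cu²⁺ + 2 e⁻ → Cu, so n(Cu) = n(e⁻)/2 = 0.1681 mol.
m = n·M = 0.1681 × 63.55 = 10.7 g.

10.7 g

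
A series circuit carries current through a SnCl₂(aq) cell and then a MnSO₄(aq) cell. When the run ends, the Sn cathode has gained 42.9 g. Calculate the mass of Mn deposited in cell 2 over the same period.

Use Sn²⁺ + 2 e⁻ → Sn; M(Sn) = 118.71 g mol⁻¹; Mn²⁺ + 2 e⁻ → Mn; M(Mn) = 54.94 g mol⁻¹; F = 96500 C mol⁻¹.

19.9 g

n(Sn) = 42.9 / 118.71 = 0.3614 mol.
Since Sn²⁺ + 2 e⁻ → Sn, n(e⁻) passed = 2 × 0.3614 = 0.7228 mol.
Cells in series carry the same charge, so the same 0.7228 mol of electrons passes through cell 2.
Mn²⁺ + 2 e⁻ → Mn, so n(Mn) = 0.7228 / 2 = 0.3614 mol.
m(Mn) = 0.3614 × 54.94 = 19.9 g.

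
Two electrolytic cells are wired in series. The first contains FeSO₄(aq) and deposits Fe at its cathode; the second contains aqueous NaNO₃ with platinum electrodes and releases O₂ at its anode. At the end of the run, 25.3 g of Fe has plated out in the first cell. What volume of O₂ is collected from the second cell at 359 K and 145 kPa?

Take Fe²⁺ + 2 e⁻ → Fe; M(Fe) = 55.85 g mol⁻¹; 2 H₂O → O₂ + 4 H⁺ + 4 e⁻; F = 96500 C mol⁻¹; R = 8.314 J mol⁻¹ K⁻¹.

4.66 L

n(Fe) = 25.3 / 55.85 = 0.4530 mol, so n(e⁻) = 2 × 0.4530 = 0.9060 mol.
The cells are in series, so the same 0.9060 mol of electrons passes through the second cell.
2 H₂O → O₂ + 4 H⁺ + 4 e⁻ — 4 mol e⁻ per mol O₂, so n(O₂) = 0.9060/4 = 0.2265 mol.
V = nRT/P = (0.2265 × 8.314 × 359) / (145 × 10³) = 0.00466 m³ = 4.66 L.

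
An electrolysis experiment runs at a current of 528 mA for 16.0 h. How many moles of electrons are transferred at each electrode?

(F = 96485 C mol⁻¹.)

Q = I·t = 0.5280 A × 57600 s = 30410 C.
n(e⁻) = Q/F = 30410 / 96485 = 0.315 mol.

0.315 mol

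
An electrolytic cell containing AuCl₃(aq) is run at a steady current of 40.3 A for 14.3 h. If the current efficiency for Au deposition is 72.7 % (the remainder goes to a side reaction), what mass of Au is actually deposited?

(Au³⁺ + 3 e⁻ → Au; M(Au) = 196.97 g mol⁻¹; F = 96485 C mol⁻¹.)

1030 g

Q = I·t = 40.30 × 51480 = 2075000 C.
n(e⁻) = 2075000/96485 = 21.50 mol; theoretically n(Au) = 21.50/3 = 7.167 mol, m_theo = 1412 g.
At 72.7 % efficiency, m_actual = 0.727 × 1412 = 1030 g.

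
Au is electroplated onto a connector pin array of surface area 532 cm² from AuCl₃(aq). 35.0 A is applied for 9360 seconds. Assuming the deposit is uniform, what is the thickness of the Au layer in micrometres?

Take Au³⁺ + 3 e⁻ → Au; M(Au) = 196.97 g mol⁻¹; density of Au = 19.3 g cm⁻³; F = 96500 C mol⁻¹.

217 μm

Q = I·t = 35.00 × 9360.0 = 327600 C; n(e⁻) = 3.395 mol.
n(Au) = n(e⁻)/3 = 1.132 mol, so m = 1.132 × 196.97 = 222.9 g.
Volume = m/ρ = 222.9 / 19.3 = 11.55 cm³.
Thickness = V/A = 11.55 / 532 = 0.0217 cm = 217 μm.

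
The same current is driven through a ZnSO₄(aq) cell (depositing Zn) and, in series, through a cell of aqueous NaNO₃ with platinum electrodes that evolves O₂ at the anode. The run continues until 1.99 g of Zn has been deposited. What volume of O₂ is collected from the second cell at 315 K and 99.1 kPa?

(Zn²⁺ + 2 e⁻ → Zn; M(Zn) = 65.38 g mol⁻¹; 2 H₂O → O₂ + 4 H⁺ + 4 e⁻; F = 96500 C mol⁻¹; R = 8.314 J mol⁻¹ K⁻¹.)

0.402 L

n(Zn) = 1.99 / 65.38 = 0.03044 mol, so n(e⁻) = 2 × 0.03044 = 0.06087 mol.
The cells are in series, so the same 0.06087 mol of electrons passes through the second cell.
2 H₂O → O₂ + 4 H⁺ + 4 e⁻ — 4 mol e⁻ per mol O₂, so n(O₂) = 0.06087/4 = 0.01522 mol.
V = nRT/P = (0.01522 × 8.314 × 315) / (99.1 × 10³) = 4.02 × 10⁻⁴ m³ = 0.402 L.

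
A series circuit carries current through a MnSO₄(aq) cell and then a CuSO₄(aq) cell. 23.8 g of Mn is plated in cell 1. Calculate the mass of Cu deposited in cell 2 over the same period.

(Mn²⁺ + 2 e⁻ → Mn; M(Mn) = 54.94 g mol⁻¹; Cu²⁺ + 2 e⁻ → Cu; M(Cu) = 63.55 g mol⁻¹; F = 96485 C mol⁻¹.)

n(Mn) = 23.8 / 54.94 = 0.4332 mol.
Since Mn²⁺ + 2 e⁻ → Mn, n(e⁻) passed = 2 × 0.4332 = 0.8664 mol.
Cells in series carry the same charge, so the same 0.8664 mol of electrons passes through cell 2.
Cu²⁺ + 2 e⁻ → Cu, so n(Cu) = 0.8664 / 2 = 0.4332 mol.
m(Cu) = 0.4332 × 63.55 = 27.5 g.

27.5 g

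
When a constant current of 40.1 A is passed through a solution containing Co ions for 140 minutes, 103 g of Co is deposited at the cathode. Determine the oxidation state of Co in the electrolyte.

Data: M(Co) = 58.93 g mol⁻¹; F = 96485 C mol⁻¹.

+2

Q = I·t = 40.10 A × 8400.0 s = 336800 C, so n(e⁻) = 336800/96485 = 3.491 mol.
n(Co) deposited = 103 / 58.93 = 1.748 mol.
Electrons per atom = n(e⁻)/n(Co) = 3.491 / 1.748 = 2.00 ≈ 2, so the ion is Co²⁺.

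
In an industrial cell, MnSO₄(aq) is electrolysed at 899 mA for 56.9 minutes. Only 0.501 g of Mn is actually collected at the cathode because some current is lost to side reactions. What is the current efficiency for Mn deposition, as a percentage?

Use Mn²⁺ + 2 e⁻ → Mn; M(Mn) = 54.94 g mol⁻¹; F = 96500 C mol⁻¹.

57.3 %

Q = I·t = 0.8990 × 3414.0 = 3069 C; n(e⁻) = 3069/96500 = 0.03181 mol.
Theoretical n(Mn) = n(e⁻)/2 = 0.01590 mol, i.e. m_theo = 0.01590 × 54.94 = 0.8737 g.
Efficiency = m_actual / m_theo = 0.501 / 0.8737 = 57.3 %.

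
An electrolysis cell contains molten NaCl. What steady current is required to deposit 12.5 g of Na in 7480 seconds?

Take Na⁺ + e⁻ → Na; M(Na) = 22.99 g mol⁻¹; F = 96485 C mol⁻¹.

7.01 A

n(Na) = 12.5 / 22.99 = 0.5437 mol.
n(e⁻) = 1 × 0.5437 = 0.5437 mol.
Q = n(e⁻)·F = 0.5437 × 96485 = 52460 C.
I = Q/t = 52460 / 7480.0 s = 7.01 A.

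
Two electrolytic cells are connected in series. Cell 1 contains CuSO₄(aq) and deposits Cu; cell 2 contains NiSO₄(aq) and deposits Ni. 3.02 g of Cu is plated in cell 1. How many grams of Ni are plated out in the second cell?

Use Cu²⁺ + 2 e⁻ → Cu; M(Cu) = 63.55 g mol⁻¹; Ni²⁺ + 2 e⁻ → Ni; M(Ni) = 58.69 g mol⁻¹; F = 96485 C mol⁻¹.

n(Cu) = 3.02 / 63.55 = 0.04752 mol.
Since Cu²⁺ + 2 e⁻ → Cu, n(e⁻) passed = 2 × 0.04752 = 0.09504 mol.
Cells in series carry the same charge, so the same 0.09504 mol of electrons passes through cell 2.
Ni²⁺ + 2 e⁻ → Ni, so n(Ni) = 0.09504 / 2 = 0.04752 mol.
m(Ni) = 0.04752 × 58.69 = 2.79 g.

2.79 g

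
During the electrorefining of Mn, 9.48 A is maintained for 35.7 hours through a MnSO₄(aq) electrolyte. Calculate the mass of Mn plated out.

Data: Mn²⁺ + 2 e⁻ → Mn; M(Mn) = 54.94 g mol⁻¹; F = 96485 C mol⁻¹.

Q = I·t = 9.480 A × 128520 s = 1218000 C.
n(e⁻) = Q/F = 1218000 / 96485 = 12.63 mol.
Mn²⁺ + 2 e⁻ → Mn, so n(Mn) = n(e⁻)/2 = 6.314 mol.
m = n·M = 6.314 × 54.94 = 347 g.

347 g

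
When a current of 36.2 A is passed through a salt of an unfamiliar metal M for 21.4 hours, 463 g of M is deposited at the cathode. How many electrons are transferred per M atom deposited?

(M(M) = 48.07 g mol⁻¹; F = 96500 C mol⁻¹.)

3

Q = I·t = 36.20 A × 77040 s = 2789000 C, so n(e⁻) = 2789000/96500 = 28.90 mol.
n(M) deposited = 463 / 48.07 = 9.632 mol.
Electrons per atom = n(e⁻)/n(M) = 28.90 / 9.632 = 3.00 ≈ 3, so the ion is M³⁺.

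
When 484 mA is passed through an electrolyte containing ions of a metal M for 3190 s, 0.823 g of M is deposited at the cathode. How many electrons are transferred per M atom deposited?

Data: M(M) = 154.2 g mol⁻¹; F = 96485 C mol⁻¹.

3

Q = I·t = 0.4840 A × 3190.0 s = 1544 C, so n(e⁻) = 1544/96485 = 0.01600 mol.
n(M) deposited = 0.823 / 154.2 = 0.005337 mol.
Electrons per atom = n(e⁻)/n(M) = 0.01600 / 0.005337 = 3.00 ≈ 3, so the ion is M³⁺.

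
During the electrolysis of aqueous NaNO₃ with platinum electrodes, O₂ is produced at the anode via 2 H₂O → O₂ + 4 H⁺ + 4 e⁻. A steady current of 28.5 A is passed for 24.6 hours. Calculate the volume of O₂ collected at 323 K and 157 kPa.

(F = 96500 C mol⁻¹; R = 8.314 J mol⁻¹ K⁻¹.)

112 L

Q = I·t = 28.50 A × 88560 s = 2524000 C.
n(e⁻) = Q/F = 2524000 / 96500 = 26.16 mol.
4 electrons are transferred per O₂ molecule, so n(O₂) = 26.16 / 4 = 6.539 mol.
V = nRT/P = (6.539 × 8.314 × 323) / (157 × 10³ Pa) = 0.112 m³ = 112 L.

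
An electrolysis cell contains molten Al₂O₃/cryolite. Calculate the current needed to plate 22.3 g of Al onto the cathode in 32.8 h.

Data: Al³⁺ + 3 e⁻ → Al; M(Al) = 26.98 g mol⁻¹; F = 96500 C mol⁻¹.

n(Al) = 22.3 / 26.98 = 0.8265 mol.
n(e⁻) = 3 × 0.8265 = 2.480 mol.
Q = n(e⁻)·F = 2.480 × 96500 = 239300 C.
I = Q/t = 239300 / 118080 s = 2.03 A.

2.03 A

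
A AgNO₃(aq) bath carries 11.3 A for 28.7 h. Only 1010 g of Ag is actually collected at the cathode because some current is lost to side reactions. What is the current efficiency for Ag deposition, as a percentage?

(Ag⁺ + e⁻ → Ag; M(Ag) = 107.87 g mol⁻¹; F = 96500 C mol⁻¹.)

77.4 %

Q = I·t = 11.30 × 103320 = 1168000 C; n(e⁻) = 1168000/96500 = 12.10 mol.
Theoretical n(Ag) = n(e⁻)/1 = 12.10 mol, i.e. m_theo = 12.10 × 107.87 = 1305 g.
Efficiency = m_actual / m_theo = 1010 / 1305 = 77.4 %.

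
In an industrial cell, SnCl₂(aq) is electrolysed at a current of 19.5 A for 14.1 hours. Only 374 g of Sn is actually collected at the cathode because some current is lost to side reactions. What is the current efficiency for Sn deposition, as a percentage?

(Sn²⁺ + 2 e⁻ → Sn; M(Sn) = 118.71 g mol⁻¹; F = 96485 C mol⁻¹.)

Q = I·t = 19.50 × 50760 = 989800 C; n(e⁻) = 989800/96485 = 10.26 mol.
Theoretical n(Sn) = n(e⁻)/2 = 5.129 mol, i.e. m_theo = 5.129 × 118.71 = 608.9 g.
Efficiency = m_actual / m_theo = 374 / 608.9 = 61.4 %.

61.4 %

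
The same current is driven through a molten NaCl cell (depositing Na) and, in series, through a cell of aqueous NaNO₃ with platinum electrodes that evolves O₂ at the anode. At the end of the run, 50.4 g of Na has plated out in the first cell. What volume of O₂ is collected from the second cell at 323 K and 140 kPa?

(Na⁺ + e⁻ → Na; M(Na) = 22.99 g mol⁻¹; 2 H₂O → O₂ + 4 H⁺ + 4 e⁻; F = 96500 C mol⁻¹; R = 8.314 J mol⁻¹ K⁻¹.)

10.5 L

n(Na) = 50.4 / 22.99 = 2.192 mol, so n(e⁻) = 1 × 2.192 = 2.192 mol.
The cells are in series, so the same 2.192 mol of electrons passes through the second cell.
2 H₂O → O₂ + 4 H⁺ + 4 e⁻ — 4 mol e⁻ per mol O₂, so n(O₂) = 2.192/4 = 0.5481 mol.
V = nRT/P = (0.5481 × 8.314 × 323) / (140 × 10³) = 0.0105 m³ = 10.5 L.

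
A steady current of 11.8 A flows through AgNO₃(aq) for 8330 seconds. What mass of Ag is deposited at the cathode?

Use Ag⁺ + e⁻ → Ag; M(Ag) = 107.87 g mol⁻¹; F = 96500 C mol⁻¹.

Q = I·t = 11.80 A × 8330.0 s = 98290 C.
n(e⁻) = Q/F = 98290 / 96500 = 1.019 mol.
Ag⁺ + e⁻ → Ag, so n(Ag) = n(e⁻)/1 = 1.019 mol.
m = n·M = 1.019 × 107.87 = 110 g.

110 g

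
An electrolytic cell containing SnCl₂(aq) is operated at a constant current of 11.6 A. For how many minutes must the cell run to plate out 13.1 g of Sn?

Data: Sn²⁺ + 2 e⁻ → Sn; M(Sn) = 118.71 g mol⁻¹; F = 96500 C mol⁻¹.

30.6 min

n(Sn) = m/M = 13.1 / 118.71 = 0.1104 mol.
Each Sn atom requires 2 electrons, so n(e⁻) = 2 × 0.1104 = 0.2207 mol.
Q = n(e⁻)·F = 0.2207 × 96500 = 21300 C.
t = Q/I = 21300 / 11.60 A = 1836 s = 30.6 min.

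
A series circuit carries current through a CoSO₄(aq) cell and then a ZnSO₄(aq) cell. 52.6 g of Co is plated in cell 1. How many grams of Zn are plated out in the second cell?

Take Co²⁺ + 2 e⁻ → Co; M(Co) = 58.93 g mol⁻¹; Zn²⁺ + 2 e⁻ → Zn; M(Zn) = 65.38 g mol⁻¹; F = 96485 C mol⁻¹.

58.4 g

n(Co) = 52.6 / 58.93 = 0.8926 mol.
Since Co²⁺ + 2 e⁻ → Co, n(e⁻) passed = 2 × 0.8926 = 1.785 mol.
Cells in series carry the same charge, so the same 1.785 mol of electrons passes through cell 2.
Zn²⁺ + 2 e⁻ → Zn, so n(Zn) = 1.785 / 2 = 0.8926 mol.
m(Zn) = 0.8926 × 65.38 = 58.4 g.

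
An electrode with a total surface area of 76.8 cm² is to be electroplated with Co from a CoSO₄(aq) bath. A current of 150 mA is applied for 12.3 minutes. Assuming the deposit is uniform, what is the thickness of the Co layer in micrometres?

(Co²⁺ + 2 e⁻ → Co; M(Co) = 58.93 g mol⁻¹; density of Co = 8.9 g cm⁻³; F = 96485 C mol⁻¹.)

0.495 μm

Q = I·t = 0.1500 × 738.00 = 110.7 C; n(e⁻) = 0.001147 mol.
n(Co) = n(e⁻)/2 = 0.0005737 mol, so m = 0.0005737 × 58.93 = 0.03381 g.
Volume = m/ρ = 0.03381 / 8.9 = 0.003798 cm³.
Thickness = V/A = 0.003798 / 76.8 = 4.95 × 10⁻⁵ cm = 0.495 μm.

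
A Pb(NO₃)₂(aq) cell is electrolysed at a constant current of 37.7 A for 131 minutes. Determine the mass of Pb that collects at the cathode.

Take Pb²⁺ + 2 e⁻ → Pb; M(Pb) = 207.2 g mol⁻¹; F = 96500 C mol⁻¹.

Q = I·t = 37.70 A × 7860.0 s = 296300 C.
n(e⁻) = Q/F = 296300 / 96500 = 3.071 mol.
Pb²⁺ + 2 e⁻ → Pb, so n(Pb) = n(e⁻)/2 = 1.535 mol.
m = n·M = 1.535 × 207.2 = 318 g.

318 g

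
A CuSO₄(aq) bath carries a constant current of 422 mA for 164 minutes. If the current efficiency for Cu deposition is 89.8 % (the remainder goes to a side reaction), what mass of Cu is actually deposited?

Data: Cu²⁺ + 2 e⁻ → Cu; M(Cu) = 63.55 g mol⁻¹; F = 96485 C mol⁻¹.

Q = I·t = 0.4220 × 9840.0 = 4152 C.
n(e⁻) = 4152/96485 = 0.04304 mol; theoretically n(Cu) = 0.04304/2 = 0.02152 mol, m_theo = 1.368 g.
At 89.8 % efficiency, m_actual = 0.898 × 1.368 = 1.23 g.

1.23 g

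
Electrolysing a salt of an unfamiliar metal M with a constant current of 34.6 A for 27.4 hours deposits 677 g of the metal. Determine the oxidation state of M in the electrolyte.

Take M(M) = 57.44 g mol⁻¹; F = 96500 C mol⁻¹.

Q = I·t = 34.60 A × 98640 s = 3413000 C, so n(e⁻) = 3413000/96500 = 35.37 mol.
n(M) deposited = 677 / 57.44 = 11.79 mol.
Electrons per atom = n(e⁻)/n(M) = 35.37 / 11.79 = 3.00 ≈ 3, so the ion is M³⁺.

+3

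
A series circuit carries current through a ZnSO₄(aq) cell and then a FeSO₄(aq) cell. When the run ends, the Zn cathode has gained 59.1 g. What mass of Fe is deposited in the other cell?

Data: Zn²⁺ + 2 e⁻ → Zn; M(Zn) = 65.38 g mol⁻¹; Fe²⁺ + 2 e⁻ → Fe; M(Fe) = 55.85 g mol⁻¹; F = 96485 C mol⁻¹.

50.5 g

n(Zn) = 59.1 / 65.38 = 0.9039 mol.
Since Zn²⁺ + 2 e⁻ → Zn, n(e⁻) passed = 2 × 0.9039 = 1.808 mol.
Cells in series carry the same charge, so the same 1.808 mol of electrons passes through cell 2.
Fe²⁺ + 2 e⁻ → Fe, so n(Fe) = 1.808 / 2 = 0.9039 mol.
m(Fe) = 0.9039 × 55.85 = 50.5 g.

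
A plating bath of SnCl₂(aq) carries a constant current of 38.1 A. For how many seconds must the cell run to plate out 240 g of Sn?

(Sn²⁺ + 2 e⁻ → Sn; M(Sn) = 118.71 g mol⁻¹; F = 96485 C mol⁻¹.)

10200 s

n(Sn) = m/M = 240 / 118.71 = 2.022 mol.
Each Sn atom requires 2 electrons, so n(e⁻) = 2 × 2.022 = 4.043 mol.
Q = n(e⁻)·F = 4.043 × 96485 = 390100 C.
t = Q/I = 390100 / 38.10 A = 10240 s.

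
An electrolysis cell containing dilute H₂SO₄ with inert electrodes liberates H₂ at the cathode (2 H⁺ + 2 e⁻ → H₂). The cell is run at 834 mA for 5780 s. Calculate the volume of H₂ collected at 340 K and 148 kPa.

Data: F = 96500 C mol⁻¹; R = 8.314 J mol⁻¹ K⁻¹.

0.477 L

Q = I·t = 0.8340 A × 5780.0 s = 4821 C.
n(e⁻) = Q/F = 4821 / 96500 = 0.04995 mol.
2 electrons are transferred per H₂ molecule, so n(H₂) = 0.04995 / 2 = 0.02498 mol.
V = nRT/P = (0.02498 × 8.314 × 340) / (148 × 10³ Pa) = 4.77 × 10⁻⁴ m³ = 0.477 L.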